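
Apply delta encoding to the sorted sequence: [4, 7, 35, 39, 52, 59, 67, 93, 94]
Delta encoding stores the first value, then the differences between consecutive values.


First value: 4
Deltas:
  7 - 4 = 3
  35 - 7 = 28
  39 - 35 = 4
  52 - 39 = 13
  59 - 52 = 7
  67 - 59 = 8
  93 - 67 = 26
  94 - 93 = 1


Delta encoded: [4, 3, 28, 4, 13, 7, 8, 26, 1]


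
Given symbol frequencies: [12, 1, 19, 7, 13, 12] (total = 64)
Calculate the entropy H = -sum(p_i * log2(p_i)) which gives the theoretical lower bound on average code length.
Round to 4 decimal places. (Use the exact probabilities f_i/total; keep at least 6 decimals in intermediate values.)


Per-symbol terms -p_i * log2(p_i) with p_i = f_i/64:
  p = 12/64 = 0.187500: log2(p) = -2.415037, -p*log2(p) = 0.452820
  p = 1/64 = 0.015625: log2(p) = -6.000000, -p*log2(p) = 0.093750
  p = 19/64 = 0.296875: log2(p) = -1.752072, -p*log2(p) = 0.520147
  p = 7/64 = 0.109375: log2(p) = -3.192645, -p*log2(p) = 0.349196
  p = 13/64 = 0.203125: log2(p) = -2.299560, -p*log2(p) = 0.467098
  p = 12/64 = 0.187500: log2(p) = -2.415037, -p*log2(p) = 0.452820
H = 0.452820 + 0.093750 + 0.520147 + 0.349196 + 0.467098 + 0.452820 = 2.335831

H = 2.3358 bits/symbol


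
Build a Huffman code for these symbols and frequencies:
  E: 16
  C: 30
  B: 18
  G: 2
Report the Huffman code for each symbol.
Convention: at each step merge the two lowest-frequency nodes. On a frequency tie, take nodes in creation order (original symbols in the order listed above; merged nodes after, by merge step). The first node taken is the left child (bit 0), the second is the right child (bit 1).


Huffman tree construction:
Step 1: Merge G(2) + E(16) = 18
Step 2: Merge B(18) + (G+E)(18) = 36
Step 3: Merge C(30) + (B+(G+E))(36) = 66
Read each symbol's code off the tree from the root (left child = 0, right child = 1).

Codes:
  E: 111 (length 3)
  C: 0 (length 1)
  B: 10 (length 2)
  G: 110 (length 3)
Average code length: 120/66 = 1.8182 bits/symbol


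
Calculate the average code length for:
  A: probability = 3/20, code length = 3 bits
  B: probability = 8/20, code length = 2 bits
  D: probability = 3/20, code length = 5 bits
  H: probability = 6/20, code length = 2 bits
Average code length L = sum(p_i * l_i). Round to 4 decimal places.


Weighted contributions p_i * l_i:
  A: (3/20) * 3 = 9/20
  B: (8/20) * 2 = 16/20
  D: (3/20) * 5 = 15/20
  H: (6/20) * 2 = 12/20
Sum = (9 + 16 + 15 + 12)/20 = 52/20

L = 52/20 = 2.6000 bits/symbol


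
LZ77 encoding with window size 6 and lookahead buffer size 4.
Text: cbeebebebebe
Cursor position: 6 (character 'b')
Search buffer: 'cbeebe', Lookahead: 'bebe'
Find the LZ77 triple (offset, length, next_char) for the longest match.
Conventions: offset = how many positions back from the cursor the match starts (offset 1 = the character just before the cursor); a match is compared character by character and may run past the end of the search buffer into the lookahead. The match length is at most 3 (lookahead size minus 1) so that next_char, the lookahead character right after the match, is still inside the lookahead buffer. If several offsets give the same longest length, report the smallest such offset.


Try each offset into the search buffer:
  offset=1 (pos 5, char 'e'): match length 0
  offset=2 (pos 4, char 'b'): match length 3
  offset=3 (pos 3, char 'e'): match length 0
  offset=4 (pos 2, char 'e'): match length 0
  offset=5 (pos 1, char 'b'): match length 2
  offset=6 (pos 0, char 'c'): match length 0
Longest match has length 3 at offset 2.
next_char = character at position 6 + 3 = 9 -> 'e'

Best match: offset=2, length=3 (matching 'beb' starting at position 4)
LZ77 triple: (2, 3, 'e')


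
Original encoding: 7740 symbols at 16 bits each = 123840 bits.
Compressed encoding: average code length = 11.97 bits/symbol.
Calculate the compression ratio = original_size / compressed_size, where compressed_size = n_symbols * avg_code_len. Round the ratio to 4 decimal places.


original_size = n_symbols * orig_bits = 7740 * 16 = 123840 bits
compressed_size = n_symbols * avg_code_len = 7740 * 11.97 = 92647.8 bits
ratio = original_size / compressed_size = 123840 / 92647.8 = 1.3367

Compression ratio = 1.3367


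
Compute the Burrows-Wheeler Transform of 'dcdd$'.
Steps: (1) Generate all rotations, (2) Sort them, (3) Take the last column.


Rotations (sorted):
  0: $dcdd -> last char: d
  1: cdd$d -> last char: d
  2: d$dcd -> last char: d
  3: dcdd$ -> last char: $
  4: dd$dc -> last char: c


BWT = ddd$c


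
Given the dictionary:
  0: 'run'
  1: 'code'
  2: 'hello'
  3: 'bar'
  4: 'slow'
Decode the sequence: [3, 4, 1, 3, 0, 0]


Look up each index in the dictionary:
  3 -> 'bar'
  4 -> 'slow'
  1 -> 'code'
  3 -> 'bar'
  0 -> 'run'
  0 -> 'run'

Decoded: "bar slow code bar run run"


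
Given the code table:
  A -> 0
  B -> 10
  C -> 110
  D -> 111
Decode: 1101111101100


Decoding:
110 -> C
111 -> D
110 -> C
110 -> C
0 -> A


Result: CDCCA


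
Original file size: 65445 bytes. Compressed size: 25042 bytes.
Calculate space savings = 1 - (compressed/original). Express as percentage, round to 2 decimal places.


ratio = compressed/original = 25042/65445 = 0.382642
savings = 1 - ratio = 1 - 0.382642 = 0.617358
as a percentage: 0.617358 * 100 = 61.74%

Space savings = 1 - 25042/65445 = 61.74%


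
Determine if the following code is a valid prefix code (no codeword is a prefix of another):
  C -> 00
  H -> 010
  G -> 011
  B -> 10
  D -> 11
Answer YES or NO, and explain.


Checking each pair (does one codeword prefix another?):
  C='00' vs H='010': no prefix
  C='00' vs G='011': no prefix
  C='00' vs B='10': no prefix
  C='00' vs D='11': no prefix
  H='010' vs C='00': no prefix
  H='010' vs G='011': no prefix
  H='010' vs B='10': no prefix
  H='010' vs D='11': no prefix
  G='011' vs C='00': no prefix
  G='011' vs H='010': no prefix
  G='011' vs B='10': no prefix
  G='011' vs D='11': no prefix
  B='10' vs C='00': no prefix
  B='10' vs H='010': no prefix
  B='10' vs G='011': no prefix
  B='10' vs D='11': no prefix
  D='11' vs C='00': no prefix
  D='11' vs H='010': no prefix
  D='11' vs G='011': no prefix
  D='11' vs B='10': no prefix
No violation found over all pairs.

YES -- this is a valid prefix code. No codeword is a prefix of any other codeword.


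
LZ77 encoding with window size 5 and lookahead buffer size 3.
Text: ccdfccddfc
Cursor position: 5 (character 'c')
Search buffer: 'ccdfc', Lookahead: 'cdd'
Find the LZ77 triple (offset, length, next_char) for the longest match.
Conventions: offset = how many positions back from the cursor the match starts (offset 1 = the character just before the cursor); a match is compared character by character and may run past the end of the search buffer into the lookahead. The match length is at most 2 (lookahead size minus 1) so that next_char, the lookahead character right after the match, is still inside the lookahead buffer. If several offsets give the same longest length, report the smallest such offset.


Try each offset into the search buffer:
  offset=1 (pos 4, char 'c'): match length 1
  offset=2 (pos 3, char 'f'): match length 0
  offset=3 (pos 2, char 'd'): match length 0
  offset=4 (pos 1, char 'c'): match length 2
  offset=5 (pos 0, char 'c'): match length 1
Longest match has length 2 at offset 4.
next_char = character at position 5 + 2 = 7 -> 'd'

Best match: offset=4, length=2 (matching 'cd' starting at position 1)
LZ77 triple: (4, 2, 'd')


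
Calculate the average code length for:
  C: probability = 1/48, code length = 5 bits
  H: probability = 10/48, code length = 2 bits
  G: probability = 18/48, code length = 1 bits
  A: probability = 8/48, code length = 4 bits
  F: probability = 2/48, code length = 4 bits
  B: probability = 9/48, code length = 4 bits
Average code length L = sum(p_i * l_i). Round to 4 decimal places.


Weighted contributions p_i * l_i:
  C: (1/48) * 5 = 5/48
  H: (10/48) * 2 = 20/48
  G: (18/48) * 1 = 18/48
  A: (8/48) * 4 = 32/48
  F: (2/48) * 4 = 8/48
  B: (9/48) * 4 = 36/48
Sum = (5 + 20 + 18 + 32 + 8 + 36)/48 = 119/48

L = 119/48 = 2.4792 bits/symbol


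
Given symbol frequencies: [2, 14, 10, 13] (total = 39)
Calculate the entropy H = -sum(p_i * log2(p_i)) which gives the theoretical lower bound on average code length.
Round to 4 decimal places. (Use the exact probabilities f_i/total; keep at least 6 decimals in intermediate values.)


Per-symbol terms -p_i * log2(p_i) with p_i = f_i/39:
  p = 2/39 = 0.051282: log2(p) = -4.285402, -p*log2(p) = 0.219764
  p = 14/39 = 0.358974: log2(p) = -1.478047, -p*log2(p) = 0.530581
  p = 10/39 = 0.256410: log2(p) = -1.963474, -p*log2(p) = 0.503455
  p = 13/39 = 0.333333: log2(p) = -1.584963, -p*log2(p) = 0.528321
H = 0.219764 + 0.530581 + 0.503455 + 0.528321 = 1.782121

H = 1.7821 bits/symbol


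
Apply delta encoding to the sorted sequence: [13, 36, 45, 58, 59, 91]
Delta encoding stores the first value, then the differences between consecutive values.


First value: 13
Deltas:
  36 - 13 = 23
  45 - 36 = 9
  58 - 45 = 13
  59 - 58 = 1
  91 - 59 = 32


Delta encoded: [13, 23, 9, 13, 1, 32]


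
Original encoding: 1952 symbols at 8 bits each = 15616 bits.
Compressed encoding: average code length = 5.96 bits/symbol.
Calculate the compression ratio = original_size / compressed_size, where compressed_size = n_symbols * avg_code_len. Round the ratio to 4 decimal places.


original_size = n_symbols * orig_bits = 1952 * 8 = 15616 bits
compressed_size = n_symbols * avg_code_len = 1952 * 5.96 = 11633.92 bits
ratio = original_size / compressed_size = 15616 / 11633.92 = 1.3423

Compression ratio = 1.3423


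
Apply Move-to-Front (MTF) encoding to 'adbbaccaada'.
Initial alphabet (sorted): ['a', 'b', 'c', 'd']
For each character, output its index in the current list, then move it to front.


MTF encoding:
'a': index 0 in ['a', 'b', 'c', 'd'] -> ['a', 'b', 'c', 'd']
'd': index 3 in ['a', 'b', 'c', 'd'] -> ['d', 'a', 'b', 'c']
'b': index 2 in ['d', 'a', 'b', 'c'] -> ['b', 'd', 'a', 'c']
'b': index 0 in ['b', 'd', 'a', 'c'] -> ['b', 'd', 'a', 'c']
'a': index 2 in ['b', 'd', 'a', 'c'] -> ['a', 'b', 'd', 'c']
'c': index 3 in ['a', 'b', 'd', 'c'] -> ['c', 'a', 'b', 'd']
'c': index 0 in ['c', 'a', 'b', 'd'] -> ['c', 'a', 'b', 'd']
'a': index 1 in ['c', 'a', 'b', 'd'] -> ['a', 'c', 'b', 'd']
'a': index 0 in ['a', 'c', 'b', 'd'] -> ['a', 'c', 'b', 'd']
'd': index 3 in ['a', 'c', 'b', 'd'] -> ['d', 'a', 'c', 'b']
'a': index 1 in ['d', 'a', 'c', 'b'] -> ['a', 'd', 'c', 'b']


Output: [0, 3, 2, 0, 2, 3, 0, 1, 0, 3, 1]


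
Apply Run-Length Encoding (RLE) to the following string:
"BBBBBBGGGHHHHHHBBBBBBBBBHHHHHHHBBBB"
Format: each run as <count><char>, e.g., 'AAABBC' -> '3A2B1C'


Scanning runs left to right:
  i=0: run of 'B' x 6 -> '6B'
  i=6: run of 'G' x 3 -> '3G'
  i=9: run of 'H' x 6 -> '6H'
  i=15: run of 'B' x 9 -> '9B'
  i=24: run of 'H' x 7 -> '7H'
  i=31: run of 'B' x 4 -> '4B'

RLE = 6B3G6H9B7H4B


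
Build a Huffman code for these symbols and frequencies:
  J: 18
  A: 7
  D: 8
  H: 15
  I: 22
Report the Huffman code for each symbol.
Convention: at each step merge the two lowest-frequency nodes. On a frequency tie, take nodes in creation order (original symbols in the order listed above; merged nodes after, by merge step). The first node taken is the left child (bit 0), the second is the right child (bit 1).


Huffman tree construction:
Step 1: Merge A(7) + D(8) = 15
Step 2: Merge H(15) + (A+D)(15) = 30
Step 3: Merge J(18) + I(22) = 40
Step 4: Merge (H+(A+D))(30) + (J+I)(40) = 70
Read each symbol's code off the tree from the root (left child = 0, right child = 1).

Codes:
  J: 10 (length 2)
  A: 010 (length 3)
  D: 011 (length 3)
  H: 00 (length 2)
  I: 11 (length 2)
Average code length: 155/70 = 2.2143 bits/symbol


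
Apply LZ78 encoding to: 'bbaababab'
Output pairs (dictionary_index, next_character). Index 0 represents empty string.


LZ78 encoding steps:
Dictionary: {0: ''}
Step 1: w='' (idx 0), next='b' -> output (0, 'b'), add 'b' as idx 1
Step 2: w='b' (idx 1), next='a' -> output (1, 'a'), add 'ba' as idx 2
Step 3: w='' (idx 0), next='a' -> output (0, 'a'), add 'a' as idx 3
Step 4: w='ba' (idx 2), next='b' -> output (2, 'b'), add 'bab' as idx 4
Step 5: w='a' (idx 3), next='b' -> output (3, 'b'), add 'ab' as idx 5


Encoded: [(0, 'b'), (1, 'a'), (0, 'a'), (2, 'b'), (3, 'b')]


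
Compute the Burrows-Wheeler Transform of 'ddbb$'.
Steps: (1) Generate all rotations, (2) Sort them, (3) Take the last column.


Rotations (sorted):
  0: $ddbb -> last char: b
  1: b$ddb -> last char: b
  2: bb$dd -> last char: d
  3: dbb$d -> last char: d
  4: ddbb$ -> last char: $


BWT = bbdd$


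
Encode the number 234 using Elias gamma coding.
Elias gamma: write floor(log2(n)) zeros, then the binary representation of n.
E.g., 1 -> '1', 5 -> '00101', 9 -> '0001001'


num_bits = floor(log2(234)) + 1 = 8
leading_zeros = num_bits - 1 = 7
binary(234) = 11101010

Elias gamma(234) = '0000000' + '11101010' = 000000011101010 (15 bits)


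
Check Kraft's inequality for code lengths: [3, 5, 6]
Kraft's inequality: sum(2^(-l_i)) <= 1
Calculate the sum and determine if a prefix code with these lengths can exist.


Sum = 2^(-3) + 2^(-5) + 2^(-6)
    = 0.125 + 0.03125 + 0.015625
    = 11/64 = 0.171875
Since 0.171875 <= 1, Kraft's inequality IS satisfied.
A prefix code with these lengths CAN exist.

Kraft sum = 0.171875. Satisfied.


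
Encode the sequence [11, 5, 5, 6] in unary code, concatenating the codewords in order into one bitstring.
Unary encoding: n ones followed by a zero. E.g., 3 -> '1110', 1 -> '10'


Encode each number as n ones followed by a terminating 0:
  11 -> 111111111110 (12 bits)
  5 -> 111110 (6 bits)
  5 -> 111110 (6 bits)
  6 -> 1111110 (7 bits)
Total length = 12 + 6 + 6 + 7 = 31 bits.

Unary([11, 5, 5, 6]) = 1111111111101111101111101111110 (31 bits)


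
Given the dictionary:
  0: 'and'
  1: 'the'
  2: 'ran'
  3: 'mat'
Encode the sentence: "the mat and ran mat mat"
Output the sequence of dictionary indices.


Look up each word in the dictionary:
  'the' -> 1
  'mat' -> 3
  'and' -> 0
  'ran' -> 2
  'mat' -> 3
  'mat' -> 3

Encoded: [1, 3, 0, 2, 3, 3]


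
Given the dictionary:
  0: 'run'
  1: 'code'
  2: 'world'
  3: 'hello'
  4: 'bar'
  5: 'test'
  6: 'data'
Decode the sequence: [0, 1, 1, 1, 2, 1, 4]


Look up each index in the dictionary:
  0 -> 'run'
  1 -> 'code'
  1 -> 'code'
  1 -> 'code'
  2 -> 'world'
  1 -> 'code'
  4 -> 'bar'

Decoded: "run code code code world code bar"


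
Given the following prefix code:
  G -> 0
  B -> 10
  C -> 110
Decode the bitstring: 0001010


Decoding step by step:
Bits 0 -> G
Bits 0 -> G
Bits 0 -> G
Bits 10 -> B
Bits 10 -> B


Decoded message: GGGBB


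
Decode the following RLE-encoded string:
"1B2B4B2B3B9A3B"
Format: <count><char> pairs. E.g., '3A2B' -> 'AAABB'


Expanding each <count><char> pair:
  1B -> 'B'
  2B -> 'BB'
  4B -> 'BBBB'
  2B -> 'BB'
  3B -> 'BBB'
  9A -> 'AAAAAAAAA'
  3B -> 'BBB'

Decoded = BBBBBBBBBBBBAAAAAAAAABBB


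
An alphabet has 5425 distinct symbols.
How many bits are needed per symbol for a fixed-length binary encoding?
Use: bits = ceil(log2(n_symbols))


log2(5425) = 12.4054
Bracket: 2^12 = 4096 < 5425 <= 2^13 = 8192
So ceil(log2(5425)) = 13

bits = ceil(log2(5425)) = ceil(12.4054) = 13 bits


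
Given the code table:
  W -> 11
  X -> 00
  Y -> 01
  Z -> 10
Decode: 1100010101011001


Decoding:
11 -> W
00 -> X
01 -> Y
01 -> Y
01 -> Y
01 -> Y
10 -> Z
01 -> Y


Result: WXYYYYZY


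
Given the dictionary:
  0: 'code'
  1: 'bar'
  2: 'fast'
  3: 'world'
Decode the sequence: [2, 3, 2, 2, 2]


Look up each index in the dictionary:
  2 -> 'fast'
  3 -> 'world'
  2 -> 'fast'
  2 -> 'fast'
  2 -> 'fast'

Decoded: "fast world fast fast fast"


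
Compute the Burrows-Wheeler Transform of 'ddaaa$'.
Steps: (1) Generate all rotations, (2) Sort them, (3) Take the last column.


Rotations (sorted):
  0: $ddaaa -> last char: a
  1: a$ddaa -> last char: a
  2: aa$dda -> last char: a
  3: aaa$dd -> last char: d
  4: daaa$d -> last char: d
  5: ddaaa$ -> last char: $


BWT = aaadd$


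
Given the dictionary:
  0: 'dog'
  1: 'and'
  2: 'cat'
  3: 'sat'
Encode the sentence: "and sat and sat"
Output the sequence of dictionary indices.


Look up each word in the dictionary:
  'and' -> 1
  'sat' -> 3
  'and' -> 1
  'sat' -> 3

Encoded: [1, 3, 1, 3]


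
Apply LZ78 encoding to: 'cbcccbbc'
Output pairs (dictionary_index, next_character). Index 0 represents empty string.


LZ78 encoding steps:
Dictionary: {0: ''}
Step 1: w='' (idx 0), next='c' -> output (0, 'c'), add 'c' as idx 1
Step 2: w='' (idx 0), next='b' -> output (0, 'b'), add 'b' as idx 2
Step 3: w='c' (idx 1), next='c' -> output (1, 'c'), add 'cc' as idx 3
Step 4: w='c' (idx 1), next='b' -> output (1, 'b'), add 'cb' as idx 4
Step 5: w='b' (idx 2), next='c' -> output (2, 'c'), add 'bc' as idx 5


Encoded: [(0, 'c'), (0, 'b'), (1, 'c'), (1, 'b'), (2, 'c')]


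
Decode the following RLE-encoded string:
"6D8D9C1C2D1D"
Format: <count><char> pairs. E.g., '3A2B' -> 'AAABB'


Expanding each <count><char> pair:
  6D -> 'DDDDDD'
  8D -> 'DDDDDDDD'
  9C -> 'CCCCCCCCC'
  1C -> 'C'
  2D -> 'DD'
  1D -> 'D'

Decoded = DDDDDDDDDDDDDDCCCCCCCCCCDDD


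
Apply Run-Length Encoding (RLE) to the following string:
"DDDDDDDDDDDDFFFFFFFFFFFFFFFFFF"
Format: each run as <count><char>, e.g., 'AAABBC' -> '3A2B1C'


Scanning runs left to right:
  i=0: run of 'D' x 12 -> '12D'
  i=12: run of 'F' x 18 -> '18F'

RLE = 12D18F


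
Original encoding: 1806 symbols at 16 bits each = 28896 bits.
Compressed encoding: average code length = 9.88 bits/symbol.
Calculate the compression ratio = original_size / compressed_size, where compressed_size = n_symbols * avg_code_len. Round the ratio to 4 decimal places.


original_size = n_symbols * orig_bits = 1806 * 16 = 28896 bits
compressed_size = n_symbols * avg_code_len = 1806 * 9.88 = 17843.28 bits
ratio = original_size / compressed_size = 28896 / 17843.28 = 1.6194

Compression ratio = 1.6194


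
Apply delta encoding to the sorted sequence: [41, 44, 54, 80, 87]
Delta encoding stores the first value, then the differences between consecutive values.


First value: 41
Deltas:
  44 - 41 = 3
  54 - 44 = 10
  80 - 54 = 26
  87 - 80 = 7


Delta encoded: [41, 3, 10, 26, 7]


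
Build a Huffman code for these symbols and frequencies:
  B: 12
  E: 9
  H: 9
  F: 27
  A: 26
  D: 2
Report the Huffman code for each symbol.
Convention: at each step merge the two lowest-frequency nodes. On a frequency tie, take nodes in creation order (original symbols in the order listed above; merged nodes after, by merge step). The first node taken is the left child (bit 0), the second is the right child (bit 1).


Huffman tree construction:
Step 1: Merge D(2) + E(9) = 11
Step 2: Merge H(9) + (D+E)(11) = 20
Step 3: Merge B(12) + (H+(D+E))(20) = 32
Step 4: Merge A(26) + F(27) = 53
Step 5: Merge (B+(H+(D+E)))(32) + (A+F)(53) = 85
Read each symbol's code off the tree from the root (left child = 0, right child = 1).

Codes:
  B: 00 (length 2)
  E: 0111 (length 4)
  H: 010 (length 3)
  F: 11 (length 2)
  A: 10 (length 2)
  D: 0110 (length 4)
Average code length: 201/85 = 2.3647 bits/symbol


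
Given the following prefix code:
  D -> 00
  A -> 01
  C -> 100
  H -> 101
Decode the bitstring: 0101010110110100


Decoding step by step:
Bits 01 -> A
Bits 01 -> A
Bits 01 -> A
Bits 01 -> A
Bits 101 -> H
Bits 101 -> H
Bits 00 -> D


Decoded message: AAAAHHD


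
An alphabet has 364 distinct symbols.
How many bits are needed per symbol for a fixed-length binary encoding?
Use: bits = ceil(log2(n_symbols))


log2(364) = 8.5078
Bracket: 2^8 = 256 < 364 <= 2^9 = 512
So ceil(log2(364)) = 9

bits = ceil(log2(364)) = ceil(8.5078) = 9 bits


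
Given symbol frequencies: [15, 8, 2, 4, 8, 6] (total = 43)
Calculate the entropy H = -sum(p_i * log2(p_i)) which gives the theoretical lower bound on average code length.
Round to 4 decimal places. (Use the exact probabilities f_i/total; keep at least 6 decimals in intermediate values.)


Per-symbol terms -p_i * log2(p_i) with p_i = f_i/43:
  p = 15/43 = 0.348837: log2(p) = -1.519374, -p*log2(p) = 0.530014
  p = 8/43 = 0.186047: log2(p) = -2.426265, -p*log2(p) = 0.451398
  p = 2/43 = 0.046512: log2(p) = -4.426265, -p*log2(p) = 0.205873
  p = 4/43 = 0.093023: log2(p) = -3.426265, -p*log2(p) = 0.318722
  p = 8/43 = 0.186047: log2(p) = -2.426265, -p*log2(p) = 0.451398
  p = 6/43 = 0.139535: log2(p) = -2.841302, -p*log2(p) = 0.396461
H = 0.530014 + 0.451398 + 0.205873 + 0.318722 + 0.451398 + 0.396461 = 2.353866

H = 2.3539 bits/symbol


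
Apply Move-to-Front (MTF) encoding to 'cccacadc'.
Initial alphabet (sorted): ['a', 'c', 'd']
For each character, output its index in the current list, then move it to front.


MTF encoding:
'c': index 1 in ['a', 'c', 'd'] -> ['c', 'a', 'd']
'c': index 0 in ['c', 'a', 'd'] -> ['c', 'a', 'd']
'c': index 0 in ['c', 'a', 'd'] -> ['c', 'a', 'd']
'a': index 1 in ['c', 'a', 'd'] -> ['a', 'c', 'd']
'c': index 1 in ['a', 'c', 'd'] -> ['c', 'a', 'd']
'a': index 1 in ['c', 'a', 'd'] -> ['a', 'c', 'd']
'd': index 2 in ['a', 'c', 'd'] -> ['d', 'a', 'c']
'c': index 2 in ['d', 'a', 'c'] -> ['c', 'd', 'a']


Output: [1, 0, 0, 1, 1, 1, 2, 2]


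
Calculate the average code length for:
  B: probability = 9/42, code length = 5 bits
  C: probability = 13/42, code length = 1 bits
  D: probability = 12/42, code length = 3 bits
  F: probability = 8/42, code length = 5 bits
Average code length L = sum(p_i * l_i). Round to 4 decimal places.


Weighted contributions p_i * l_i:
  B: (9/42) * 5 = 45/42
  C: (13/42) * 1 = 13/42
  D: (12/42) * 3 = 36/42
  F: (8/42) * 5 = 40/42
Sum = (45 + 13 + 36 + 40)/42 = 134/42

L = 134/42 = 3.1905 bits/symbol


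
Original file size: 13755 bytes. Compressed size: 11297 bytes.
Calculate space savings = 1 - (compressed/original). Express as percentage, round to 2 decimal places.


ratio = compressed/original = 11297/13755 = 0.821301
savings = 1 - ratio = 1 - 0.821301 = 0.178699
as a percentage: 0.178699 * 100 = 17.87%

Space savings = 1 - 11297/13755 = 17.87%


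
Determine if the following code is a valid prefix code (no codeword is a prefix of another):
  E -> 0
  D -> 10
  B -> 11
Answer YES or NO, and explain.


Checking each pair (does one codeword prefix another?):
  E='0' vs D='10': no prefix
  E='0' vs B='11': no prefix
  D='10' vs E='0': no prefix
  D='10' vs B='11': no prefix
  B='11' vs E='0': no prefix
  B='11' vs D='10': no prefix
No violation found over all pairs.

YES -- this is a valid prefix code. No codeword is a prefix of any other codeword.


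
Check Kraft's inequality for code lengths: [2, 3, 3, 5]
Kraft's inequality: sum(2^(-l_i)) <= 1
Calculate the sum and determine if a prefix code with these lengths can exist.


Sum = 2^(-2) + 2^(-3) + 2^(-3) + 2^(-5)
    = 0.25 + 0.125 + 0.125 + 0.03125
    = 17/32 = 0.53125
Since 0.53125 <= 1, Kraft's inequality IS satisfied.
A prefix code with these lengths CAN exist.

Kraft sum = 0.53125. Satisfied.


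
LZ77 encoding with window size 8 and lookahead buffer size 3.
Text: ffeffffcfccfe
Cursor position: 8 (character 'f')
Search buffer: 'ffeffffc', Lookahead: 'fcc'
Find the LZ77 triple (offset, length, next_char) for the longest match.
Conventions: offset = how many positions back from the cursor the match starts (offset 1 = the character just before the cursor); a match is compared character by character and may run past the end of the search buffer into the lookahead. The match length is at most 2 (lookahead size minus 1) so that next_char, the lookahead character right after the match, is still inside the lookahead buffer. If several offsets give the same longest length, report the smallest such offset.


Try each offset into the search buffer:
  offset=1 (pos 7, char 'c'): match length 0
  offset=2 (pos 6, char 'f'): match length 2
  offset=3 (pos 5, char 'f'): match length 1
  offset=4 (pos 4, char 'f'): match length 1
  offset=5 (pos 3, char 'f'): match length 1
  offset=6 (pos 2, char 'e'): match length 0
  offset=7 (pos 1, char 'f'): match length 1
  offset=8 (pos 0, char 'f'): match length 1
Longest match has length 2 at offset 2.
next_char = character at position 8 + 2 = 10 -> 'c'

Best match: offset=2, length=2 (matching 'fc' starting at position 6)
LZ77 triple: (2, 2, 'c')


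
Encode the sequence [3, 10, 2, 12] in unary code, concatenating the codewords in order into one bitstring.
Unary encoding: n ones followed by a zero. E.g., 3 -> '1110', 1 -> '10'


Encode each number as n ones followed by a terminating 0:
  3 -> 1110 (4 bits)
  10 -> 11111111110 (11 bits)
  2 -> 110 (3 bits)
  12 -> 1111111111110 (13 bits)
Total length = 4 + 11 + 3 + 13 = 31 bits.

Unary([3, 10, 2, 12]) = 1110111111111101101111111111110 (31 bits)


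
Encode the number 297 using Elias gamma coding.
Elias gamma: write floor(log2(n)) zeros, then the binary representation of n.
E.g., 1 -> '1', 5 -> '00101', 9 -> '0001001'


num_bits = floor(log2(297)) + 1 = 9
leading_zeros = num_bits - 1 = 8
binary(297) = 100101001

Elias gamma(297) = '00000000' + '100101001' = 00000000100101001 (17 bits)


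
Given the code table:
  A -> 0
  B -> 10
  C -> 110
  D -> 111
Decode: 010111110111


Decoding:
0 -> A
10 -> B
111 -> D
110 -> C
111 -> D


Result: ABDCD


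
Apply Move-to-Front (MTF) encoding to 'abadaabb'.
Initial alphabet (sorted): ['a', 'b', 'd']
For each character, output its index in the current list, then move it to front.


MTF encoding:
'a': index 0 in ['a', 'b', 'd'] -> ['a', 'b', 'd']
'b': index 1 in ['a', 'b', 'd'] -> ['b', 'a', 'd']
'a': index 1 in ['b', 'a', 'd'] -> ['a', 'b', 'd']
'd': index 2 in ['a', 'b', 'd'] -> ['d', 'a', 'b']
'a': index 1 in ['d', 'a', 'b'] -> ['a', 'd', 'b']
'a': index 0 in ['a', 'd', 'b'] -> ['a', 'd', 'b']
'b': index 2 in ['a', 'd', 'b'] -> ['b', 'a', 'd']
'b': index 0 in ['b', 'a', 'd'] -> ['b', 'a', 'd']


Output: [0, 1, 1, 2, 1, 0, 2, 0]


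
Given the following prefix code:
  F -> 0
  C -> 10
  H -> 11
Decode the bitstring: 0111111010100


Decoding step by step:
Bits 0 -> F
Bits 11 -> H
Bits 11 -> H
Bits 11 -> H
Bits 0 -> F
Bits 10 -> C
Bits 10 -> C
Bits 0 -> F


Decoded message: FHHHFCCF


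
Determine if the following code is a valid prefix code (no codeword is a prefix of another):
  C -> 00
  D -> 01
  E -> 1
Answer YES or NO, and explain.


Checking each pair (does one codeword prefix another?):
  C='00' vs D='01': no prefix
  C='00' vs E='1': no prefix
  D='01' vs C='00': no prefix
  D='01' vs E='1': no prefix
  E='1' vs C='00': no prefix
  E='1' vs D='01': no prefix
No violation found over all pairs.

YES -- this is a valid prefix code. No codeword is a prefix of any other codeword.


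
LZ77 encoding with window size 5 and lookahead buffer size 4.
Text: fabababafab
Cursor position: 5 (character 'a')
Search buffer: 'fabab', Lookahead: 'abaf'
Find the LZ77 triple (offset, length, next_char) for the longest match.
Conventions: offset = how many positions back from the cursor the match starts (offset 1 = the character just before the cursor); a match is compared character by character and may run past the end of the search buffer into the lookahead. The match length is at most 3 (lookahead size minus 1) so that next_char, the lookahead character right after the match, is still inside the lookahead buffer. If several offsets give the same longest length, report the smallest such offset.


Try each offset into the search buffer:
  offset=1 (pos 4, char 'b'): match length 0
  offset=2 (pos 3, char 'a'): match length 3
  offset=3 (pos 2, char 'b'): match length 0
  offset=4 (pos 1, char 'a'): match length 3
  offset=5 (pos 0, char 'f'): match length 0
Longest match has length 3, found at offsets 2, 4; take the smallest, offset 2.
next_char = character at position 5 + 3 = 8 -> 'f'

Best match: offset=2, length=3 (matching 'aba' starting at position 3)
LZ77 triple: (2, 3, 'f')


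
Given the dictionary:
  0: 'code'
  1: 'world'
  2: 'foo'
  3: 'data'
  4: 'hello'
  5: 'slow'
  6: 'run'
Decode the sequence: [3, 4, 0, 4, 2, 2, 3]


Look up each index in the dictionary:
  3 -> 'data'
  4 -> 'hello'
  0 -> 'code'
  4 -> 'hello'
  2 -> 'foo'
  2 -> 'foo'
  3 -> 'data'

Decoded: "data hello code hello foo foo data"


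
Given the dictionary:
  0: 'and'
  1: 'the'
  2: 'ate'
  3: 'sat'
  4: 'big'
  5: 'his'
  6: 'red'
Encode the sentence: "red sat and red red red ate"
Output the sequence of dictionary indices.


Look up each word in the dictionary:
  'red' -> 6
  'sat' -> 3
  'and' -> 0
  'red' -> 6
  'red' -> 6
  'red' -> 6
  'ate' -> 2

Encoded: [6, 3, 0, 6, 6, 6, 2]


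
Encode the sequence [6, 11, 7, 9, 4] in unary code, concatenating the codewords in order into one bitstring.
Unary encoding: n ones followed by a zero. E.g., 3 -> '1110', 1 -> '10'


Encode each number as n ones followed by a terminating 0:
  6 -> 1111110 (7 bits)
  11 -> 111111111110 (12 bits)
  7 -> 11111110 (8 bits)
  9 -> 1111111110 (10 bits)
  4 -> 11110 (5 bits)
Total length = 7 + 12 + 8 + 10 + 5 = 42 bits.

Unary([6, 11, 7, 9, 4]) = 111111011111111111011111110111111111011110 (42 bits)


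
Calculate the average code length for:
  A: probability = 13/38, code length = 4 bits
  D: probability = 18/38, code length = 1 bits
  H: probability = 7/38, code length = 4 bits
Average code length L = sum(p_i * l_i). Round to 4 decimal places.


Weighted contributions p_i * l_i:
  A: (13/38) * 4 = 52/38
  D: (18/38) * 1 = 18/38
  H: (7/38) * 4 = 28/38
Sum = (52 + 18 + 28)/38 = 98/38

L = 98/38 = 2.5789 bits/symbol


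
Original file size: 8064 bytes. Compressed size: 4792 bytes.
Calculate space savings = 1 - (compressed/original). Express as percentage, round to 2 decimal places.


ratio = compressed/original = 4792/8064 = 0.594246
savings = 1 - ratio = 1 - 0.594246 = 0.405754
as a percentage: 0.405754 * 100 = 40.58%

Space savings = 1 - 4792/8064 = 40.58%


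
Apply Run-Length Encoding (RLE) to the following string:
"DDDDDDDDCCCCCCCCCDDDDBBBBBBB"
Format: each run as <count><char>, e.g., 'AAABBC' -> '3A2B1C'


Scanning runs left to right:
  i=0: run of 'D' x 8 -> '8D'
  i=8: run of 'C' x 9 -> '9C'
  i=17: run of 'D' x 4 -> '4D'
  i=21: run of 'B' x 7 -> '7B'

RLE = 8D9C4D7B


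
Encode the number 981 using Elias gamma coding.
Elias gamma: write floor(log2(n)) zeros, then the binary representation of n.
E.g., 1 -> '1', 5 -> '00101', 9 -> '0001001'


num_bits = floor(log2(981)) + 1 = 10
leading_zeros = num_bits - 1 = 9
binary(981) = 1111010101

Elias gamma(981) = '000000000' + '1111010101' = 0000000001111010101 (19 bits)


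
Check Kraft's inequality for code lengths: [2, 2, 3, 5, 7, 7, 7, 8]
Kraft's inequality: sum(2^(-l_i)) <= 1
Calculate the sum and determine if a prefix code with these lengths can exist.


Sum = 2^(-2) + 2^(-2) + 2^(-3) + 2^(-5) + 2^(-7) + 2^(-7) + 2^(-7) + 2^(-8)
    = 0.25 + 0.25 + 0.125 + 0.03125 + 0.0078125 + 0.0078125 + 0.0078125 + 0.00390625
    = 175/256 = 0.68359375
Since 0.68359375 <= 1, Kraft's inequality IS satisfied.
A prefix code with these lengths CAN exist.

Kraft sum = 0.68359375. Satisfied.


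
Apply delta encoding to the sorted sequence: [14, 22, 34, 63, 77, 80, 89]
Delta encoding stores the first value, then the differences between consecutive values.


First value: 14
Deltas:
  22 - 14 = 8
  34 - 22 = 12
  63 - 34 = 29
  77 - 63 = 14
  80 - 77 = 3
  89 - 80 = 9


Delta encoded: [14, 8, 12, 29, 14, 3, 9]


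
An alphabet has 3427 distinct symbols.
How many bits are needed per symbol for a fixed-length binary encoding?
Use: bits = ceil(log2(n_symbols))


log2(3427) = 11.7427
Bracket: 2^11 = 2048 < 3427 <= 2^12 = 4096
So ceil(log2(3427)) = 12

bits = ceil(log2(3427)) = ceil(11.7427) = 12 bits


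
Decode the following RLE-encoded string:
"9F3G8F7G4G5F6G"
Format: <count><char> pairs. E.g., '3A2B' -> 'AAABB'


Expanding each <count><char> pair:
  9F -> 'FFFFFFFFF'
  3G -> 'GGG'
  8F -> 'FFFFFFFF'
  7G -> 'GGGGGGG'
  4G -> 'GGGG'
  5F -> 'FFFFF'
  6G -> 'GGGGGG'

Decoded = FFFFFFFFFGGGFFFFFFFFGGGGGGGGGGGFFFFFGGGGGG


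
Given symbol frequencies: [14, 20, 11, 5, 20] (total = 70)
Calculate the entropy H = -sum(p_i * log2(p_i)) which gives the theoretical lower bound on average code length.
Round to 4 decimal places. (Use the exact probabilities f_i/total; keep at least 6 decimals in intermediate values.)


Per-symbol terms -p_i * log2(p_i) with p_i = f_i/70:
  p = 14/70 = 0.200000: log2(p) = -2.321928, -p*log2(p) = 0.464386
  p = 20/70 = 0.285714: log2(p) = -1.807355, -p*log2(p) = 0.516387
  p = 11/70 = 0.157143: log2(p) = -2.669851, -p*log2(p) = 0.419548
  p = 5/70 = 0.071429: log2(p) = -3.807355, -p*log2(p) = 0.271954
  p = 20/70 = 0.285714: log2(p) = -1.807355, -p*log2(p) = 0.516387
H = 0.464386 + 0.516387 + 0.419548 + 0.271954 + 0.516387 = 2.188662

H = 2.1887 bits/symbol


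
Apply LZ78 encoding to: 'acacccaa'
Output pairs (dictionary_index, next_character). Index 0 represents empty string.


LZ78 encoding steps:
Dictionary: {0: ''}
Step 1: w='' (idx 0), next='a' -> output (0, 'a'), add 'a' as idx 1
Step 2: w='' (idx 0), next='c' -> output (0, 'c'), add 'c' as idx 2
Step 3: w='a' (idx 1), next='c' -> output (1, 'c'), add 'ac' as idx 3
Step 4: w='c' (idx 2), next='c' -> output (2, 'c'), add 'cc' as idx 4
Step 5: w='a' (idx 1), next='a' -> output (1, 'a'), add 'aa' as idx 5


Encoded: [(0, 'a'), (0, 'c'), (1, 'c'), (2, 'c'), (1, 'a')]


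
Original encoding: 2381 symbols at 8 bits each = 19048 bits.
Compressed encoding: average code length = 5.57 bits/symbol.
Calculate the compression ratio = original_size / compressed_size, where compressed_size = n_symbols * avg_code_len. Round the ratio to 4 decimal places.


original_size = n_symbols * orig_bits = 2381 * 8 = 19048 bits
compressed_size = n_symbols * avg_code_len = 2381 * 5.57 = 13262.17 bits
ratio = original_size / compressed_size = 19048 / 13262.17 = 1.4363

Compression ratio = 1.4363


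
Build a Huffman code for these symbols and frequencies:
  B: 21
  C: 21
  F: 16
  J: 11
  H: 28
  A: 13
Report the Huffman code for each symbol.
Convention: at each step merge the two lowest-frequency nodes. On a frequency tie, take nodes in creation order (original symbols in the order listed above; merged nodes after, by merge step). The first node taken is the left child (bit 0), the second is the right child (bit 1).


Huffman tree construction:
Step 1: Merge J(11) + A(13) = 24
Step 2: Merge F(16) + B(21) = 37
Step 3: Merge C(21) + (J+A)(24) = 45
Step 4: Merge H(28) + (F+B)(37) = 65
Step 5: Merge (C+(J+A))(45) + (H+(F+B))(65) = 110
Read each symbol's code off the tree from the root (left child = 0, right child = 1).

Codes:
  B: 111 (length 3)
  C: 00 (length 2)
  F: 110 (length 3)
  J: 010 (length 3)
  H: 10 (length 2)
  A: 011 (length 3)
Average code length: 281/110 = 2.5545 bits/symbol


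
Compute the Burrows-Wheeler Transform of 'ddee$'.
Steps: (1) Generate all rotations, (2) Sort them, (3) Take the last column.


Rotations (sorted):
  0: $ddee -> last char: e
  1: ddee$ -> last char: $
  2: dee$d -> last char: d
  3: e$dde -> last char: e
  4: ee$dd -> last char: d


BWT = e$ded


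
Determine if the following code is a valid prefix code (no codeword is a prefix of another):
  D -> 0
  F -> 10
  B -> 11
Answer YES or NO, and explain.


Checking each pair (does one codeword prefix another?):
  D='0' vs F='10': no prefix
  D='0' vs B='11': no prefix
  F='10' vs D='0': no prefix
  F='10' vs B='11': no prefix
  B='11' vs D='0': no prefix
  B='11' vs F='10': no prefix
No violation found over all pairs.

YES -- this is a valid prefix code. No codeword is a prefix of any other codeword.


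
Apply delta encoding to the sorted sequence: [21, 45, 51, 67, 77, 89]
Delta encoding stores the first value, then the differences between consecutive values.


First value: 21
Deltas:
  45 - 21 = 24
  51 - 45 = 6
  67 - 51 = 16
  77 - 67 = 10
  89 - 77 = 12


Delta encoded: [21, 24, 6, 16, 10, 12]


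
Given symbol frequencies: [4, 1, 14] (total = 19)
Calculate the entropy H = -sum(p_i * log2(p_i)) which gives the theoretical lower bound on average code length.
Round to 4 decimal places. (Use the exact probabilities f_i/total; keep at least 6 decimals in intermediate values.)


Per-symbol terms -p_i * log2(p_i) with p_i = f_i/19:
  p = 4/19 = 0.210526: log2(p) = -2.247928, -p*log2(p) = 0.473248
  p = 1/19 = 0.052632: log2(p) = -4.247928, -p*log2(p) = 0.223575
  p = 14/19 = 0.736842: log2(p) = -0.440573, -p*log2(p) = 0.324632
H = 0.473248 + 0.223575 + 0.324632 = 1.021455

H = 1.0215 bits/symbol


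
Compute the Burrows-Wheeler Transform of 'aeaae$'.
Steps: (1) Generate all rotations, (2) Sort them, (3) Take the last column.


Rotations (sorted):
  0: $aeaae -> last char: e
  1: aae$ae -> last char: e
  2: ae$aea -> last char: a
  3: aeaae$ -> last char: $
  4: e$aeaa -> last char: a
  5: eaae$a -> last char: a


BWT = eea$aa


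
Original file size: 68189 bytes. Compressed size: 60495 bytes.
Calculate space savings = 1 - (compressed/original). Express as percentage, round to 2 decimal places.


ratio = compressed/original = 60495/68189 = 0.887167
savings = 1 - ratio = 1 - 0.887167 = 0.112833
as a percentage: 0.112833 * 100 = 11.28%

Space savings = 1 - 60495/68189 = 11.28%


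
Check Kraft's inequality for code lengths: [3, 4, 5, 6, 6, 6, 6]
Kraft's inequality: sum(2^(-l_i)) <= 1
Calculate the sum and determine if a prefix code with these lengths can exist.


Sum = 2^(-3) + 2^(-4) + 2^(-5) + 2^(-6) + 2^(-6) + 2^(-6) + 2^(-6)
    = 0.125 + 0.0625 + 0.03125 + 0.015625 + 0.015625 + 0.015625 + 0.015625
    = 18/64 = 0.28125
Since 0.28125 <= 1, Kraft's inequality IS satisfied.
A prefix code with these lengths CAN exist.

Kraft sum = 0.28125. Satisfied.


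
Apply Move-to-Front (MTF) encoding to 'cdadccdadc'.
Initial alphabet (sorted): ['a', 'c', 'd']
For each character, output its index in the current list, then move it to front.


MTF encoding:
'c': index 1 in ['a', 'c', 'd'] -> ['c', 'a', 'd']
'd': index 2 in ['c', 'a', 'd'] -> ['d', 'c', 'a']
'a': index 2 in ['d', 'c', 'a'] -> ['a', 'd', 'c']
'd': index 1 in ['a', 'd', 'c'] -> ['d', 'a', 'c']
'c': index 2 in ['d', 'a', 'c'] -> ['c', 'd', 'a']
'c': index 0 in ['c', 'd', 'a'] -> ['c', 'd', 'a']
'd': index 1 in ['c', 'd', 'a'] -> ['d', 'c', 'a']
'a': index 2 in ['d', 'c', 'a'] -> ['a', 'd', 'c']
'd': index 1 in ['a', 'd', 'c'] -> ['d', 'a', 'c']
'c': index 2 in ['d', 'a', 'c'] -> ['c', 'd', 'a']


Output: [1, 2, 2, 1, 2, 0, 1, 2, 1, 2]


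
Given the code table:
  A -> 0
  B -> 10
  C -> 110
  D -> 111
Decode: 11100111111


Decoding:
111 -> D
0 -> A
0 -> A
111 -> D
111 -> D


Result: DAADD


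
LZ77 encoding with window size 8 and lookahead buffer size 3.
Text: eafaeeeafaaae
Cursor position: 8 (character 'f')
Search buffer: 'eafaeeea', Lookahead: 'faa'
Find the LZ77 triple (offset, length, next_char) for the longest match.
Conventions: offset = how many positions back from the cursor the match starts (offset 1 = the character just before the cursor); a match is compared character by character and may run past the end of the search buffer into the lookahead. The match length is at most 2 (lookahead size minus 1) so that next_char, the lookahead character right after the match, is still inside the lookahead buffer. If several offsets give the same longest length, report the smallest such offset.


Try each offset into the search buffer:
  offset=1 (pos 7, char 'a'): match length 0
  offset=2 (pos 6, char 'e'): match length 0
  offset=3 (pos 5, char 'e'): match length 0
  offset=4 (pos 4, char 'e'): match length 0
  offset=5 (pos 3, char 'a'): match length 0
  offset=6 (pos 2, char 'f'): match length 2
  offset=7 (pos 1, char 'a'): match length 0
  offset=8 (pos 0, char 'e'): match length 0
Longest match has length 2 at offset 6.
next_char = character at position 8 + 2 = 10 -> 'a'

Best match: offset=6, length=2 (matching 'fa' starting at position 2)
LZ77 triple: (6, 2, 'a')


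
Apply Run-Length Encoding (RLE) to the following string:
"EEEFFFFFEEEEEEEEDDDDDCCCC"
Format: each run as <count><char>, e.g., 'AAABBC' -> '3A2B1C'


Scanning runs left to right:
  i=0: run of 'E' x 3 -> '3E'
  i=3: run of 'F' x 5 -> '5F'
  i=8: run of 'E' x 8 -> '8E'
  i=16: run of 'D' x 5 -> '5D'
  i=21: run of 'C' x 4 -> '4C'

RLE = 3E5F8E5D4C
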